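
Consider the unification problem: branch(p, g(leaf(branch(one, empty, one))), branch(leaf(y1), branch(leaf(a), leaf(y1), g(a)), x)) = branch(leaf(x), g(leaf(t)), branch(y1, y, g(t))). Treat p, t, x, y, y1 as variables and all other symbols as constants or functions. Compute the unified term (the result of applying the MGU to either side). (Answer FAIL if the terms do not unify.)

Decompose branch/3: p = leaf(x),  g(leaf(branch(one, empty, one))) = g(leaf(t)),  branch(leaf(y1), branch(leaf(a), leaf(y1), g(a)), x) = branch(y1, y, g(t)).
Bind p := leaf(x); no other remaining equation mentions p.
Decompose g/1: leaf(branch(one, empty, one)) = leaf(t).
Decompose leaf/1: branch(one, empty, one) = t.
Bind t := branch(one, empty, one); substituting into the remaining equation gives: branch(leaf(y1), branch(leaf(a), leaf(y1), g(a)), x) = branch(y1, y, g(branch(one, empty, one))).
Decompose branch/3: leaf(y1) = y1,  branch(leaf(a), leaf(y1), g(a)) = y,  x = g(branch(one, empty, one)).
Occurs check fails: y1 occurs in leaf(y1); the equation y1 = leaf(y1) has no finite solution.

FAIL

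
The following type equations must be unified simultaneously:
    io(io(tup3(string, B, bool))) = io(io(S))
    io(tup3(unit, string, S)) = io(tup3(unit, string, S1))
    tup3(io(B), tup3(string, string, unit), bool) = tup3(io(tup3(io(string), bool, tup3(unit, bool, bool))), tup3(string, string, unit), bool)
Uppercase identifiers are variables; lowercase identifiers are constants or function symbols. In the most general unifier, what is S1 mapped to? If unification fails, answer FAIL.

tup3(string, tup3(io(string), bool, tup3(unit, bool, bool)), bool)

Decompose io/1: io(tup3(string, B, bool)) = io(S).
Decompose io/1: tup3(string, B, bool) = S.
Bind S := tup3(string, B, bool); substituting into the one remaining equation that mentions S gives: io(tup3(unit, string, tup3(string, B, bool))) = io(tup3(unit, string, S1)).
Decompose io/1: tup3(unit, string, tup3(string, B, bool)) = tup3(unit, string, S1).
Decompose tup3/3: unit = unit,  string = string,  tup3(string, B, bool) = S1.
Delete trivial equation unit = unit.
Delete trivial equation string = string.
Bind S1 := tup3(string, B, bool); no other remaining equation mentions S1.
Decompose tup3/3: io(B) = io(tup3(io(string), bool, tup3(unit, bool, bool))),  tup3(string, string, unit) = tup3(string, string, unit),  bool = bool.
Decompose io/1: B = tup3(io(string), bool, tup3(unit, bool, bool)).
Bind B := tup3(io(string), bool, tup3(unit, bool, bool)); no other remaining equation mentions B. Substituting into the earlier bindings gives S := tup3(string, tup3(io(string), bool, tup3(unit, bool, bool)), bool), S1 := tup3(string, tup3(io(string), bool, tup3(unit, bool, bool)), bool).
Delete trivial equation tup3(string, string, unit) = tup3(string, string, unit).
Delete trivial equation bool = bool.
MGU = { S ↦ tup3(string, tup3(io(string), bool, tup3(unit, bool, bool)), bool), S1 ↦ tup3(string, tup3(io(string), bool, tup3(unit, bool, bool)), bool), B ↦ tup3(io(string), bool, tup3(unit, bool, bool)) }, so S1 ↦ tup3(string, tup3(io(string), bool, tup3(unit, bool, bool)), bool).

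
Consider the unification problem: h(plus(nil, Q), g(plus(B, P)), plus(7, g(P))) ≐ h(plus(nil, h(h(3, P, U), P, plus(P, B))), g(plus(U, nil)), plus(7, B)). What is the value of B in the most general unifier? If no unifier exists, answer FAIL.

Decompose h/3: plus(nil, Q) ≐ plus(nil, h(h(3, P, U), P, plus(P, B))),  g(plus(B, P)) ≐ g(plus(U, nil)),  plus(7, g(P)) ≐ plus(7, B).
Decompose plus/2: nil ≐ nil,  Q ≐ h(h(3, P, U), P, plus(P, B)).
Delete trivial equation nil ≐ nil.
Bind Q := h(h(3, P, U), P, plus(P, B)); no other remaining equation mentions Q.
Decompose g/1: plus(B, P) ≐ plus(U, nil).
Decompose plus/2: B ≐ U,  P ≐ nil.
Bind B := U; substituting into the one remaining equation that mentions B gives: plus(7, g(P)) ≐ plus(7, U). Substituting into the earlier binding gives Q := h(h(3, P, U), P, plus(P, U)).
Bind P := nil; substituting into the remaining equation gives: plus(7, g(nil)) ≐ plus(7, U). Substituting into the earlier binding gives Q := h(h(3, nil, U), nil, plus(nil, U)).
Decompose plus/2: 7 ≐ 7,  g(nil) ≐ U.
Delete trivial equation 7 ≐ 7.
Bind U := g(nil). Substituting into the earlier bindings gives Q := h(h(3, nil, g(nil)), nil, plus(nil, g(nil))), B := g(nil).
MGU = { Q ↦ h(h(3, nil, g(nil)), nil, plus(nil, g(nil))), B ↦ g(nil), P ↦ nil, U ↦ g(nil) }, so B ↦ g(nil).

g(nil)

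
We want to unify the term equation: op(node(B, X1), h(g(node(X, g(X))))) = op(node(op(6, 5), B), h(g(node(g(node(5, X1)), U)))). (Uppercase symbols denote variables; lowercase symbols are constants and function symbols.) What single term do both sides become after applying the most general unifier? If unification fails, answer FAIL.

op(node(op(6, 5), op(6, 5)), h(g(node(g(node(5, op(6, 5))), g(g(node(5, op(6, 5))))))))

Decompose op/2: node(B, X1) = node(op(6, 5), B),  h(g(node(X, g(X)))) = h(g(node(g(node(5, X1)), U))).
Decompose node/2: B = op(6, 5),  X1 = B.
Bind B := op(6, 5); substituting into the one remaining equation that mentions B gives: X1 = op(6, 5).
Bind X1 := op(6, 5); substituting into the remaining equation gives: h(g(node(X, g(X)))) = h(g(node(g(node(5, op(6, 5))), U))).
Decompose h/1: g(node(X, g(X))) = g(node(g(node(5, op(6, 5))), U)).
Decompose g/1: node(X, g(X)) = node(g(node(5, op(6, 5))), U).
Decompose node/2: X = g(node(5, op(6, 5))),  g(X) = U.
Bind X := g(node(5, op(6, 5))); substituting into the remaining equation gives: g(g(node(5, op(6, 5)))) = U.
Bind U := g(g(node(5, op(6, 5)))).
Applying the MGU to either side gives op(node(op(6, 5), op(6, 5)), h(g(node(g(node(5, op(6, 5))), g(g(node(5, op(6, 5)))))))).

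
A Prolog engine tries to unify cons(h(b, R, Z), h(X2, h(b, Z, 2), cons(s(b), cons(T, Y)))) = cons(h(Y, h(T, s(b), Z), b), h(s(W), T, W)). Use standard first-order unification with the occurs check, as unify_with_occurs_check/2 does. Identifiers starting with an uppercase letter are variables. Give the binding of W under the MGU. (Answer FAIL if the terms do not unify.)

cons(s(b), cons(h(b, b, 2), b))

Decompose cons/2: h(b, R, Z) = h(Y, h(T, s(b), Z), b),  h(X2, h(b, Z, 2), cons(s(b), cons(T, Y))) = h(s(W), T, W).
Decompose h/3: b = Y,  R = h(T, s(b), Z),  Z = b.
Bind Y := b; substituting into the one remaining equation that mentions Y gives: h(X2, h(b, Z, 2), cons(s(b), cons(T, b))) = h(s(W), T, W).
Bind R := h(T, s(b), Z); no other remaining equation mentions R.
Bind Z := b; substituting into the remaining equation gives: h(X2, h(b, b, 2), cons(s(b), cons(T, b))) = h(s(W), T, W). Substituting into the earlier binding gives R := h(T, s(b), b).
Decompose h/3: X2 = s(W),  h(b, b, 2) = T,  cons(s(b), cons(T, b)) = W.
Bind X2 := s(W); no other remaining equation mentions X2.
Bind T := h(b, b, 2); substituting into the remaining equation gives: cons(s(b), cons(h(b, b, 2), b)) = W. Substituting into the earlier binding gives R := h(h(b, b, 2), s(b), b).
Bind W := cons(s(b), cons(h(b, b, 2), b)). Substituting into the earlier binding gives X2 := s(cons(s(b), cons(h(b, b, 2), b))).
MGU = { Y ↦ b, R ↦ h(h(b, b, 2), s(b), b), Z ↦ b, X2 ↦ s(cons(s(b), cons(h(b, b, 2), b))), T ↦ h(b, b, 2), W ↦ cons(s(b), cons(h(b, b, 2), b)) }, so W ↦ cons(s(b), cons(h(b, b, 2), b)).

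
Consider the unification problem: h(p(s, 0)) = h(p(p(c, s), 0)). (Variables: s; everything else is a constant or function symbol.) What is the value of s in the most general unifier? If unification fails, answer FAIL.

Decompose h/1: p(s, 0) = p(p(c, s), 0).
Decompose p/2: s = p(c, s),  0 = 0.
Occurs check fails: s occurs in p(c, s); the equation s = p(c, s) has no finite solution.

FAIL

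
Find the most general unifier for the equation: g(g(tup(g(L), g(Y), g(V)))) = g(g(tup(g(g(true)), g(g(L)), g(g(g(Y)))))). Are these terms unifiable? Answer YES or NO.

Decompose g/1: g(tup(g(L), g(Y), g(V))) = g(tup(g(g(true)), g(g(L)), g(g(g(Y))))).
Decompose g/1: tup(g(L), g(Y), g(V)) = tup(g(g(true)), g(g(L)), g(g(g(Y)))).
Decompose tup/3: g(L) = g(g(true)),  g(Y) = g(g(L)),  g(V) = g(g(g(Y))).
Decompose g/1: L = g(true).
Bind L := g(true); substituting into the one remaining equation that mentions L gives: g(Y) = g(g(g(true))).
Decompose g/1: Y = g(g(true)).
Bind Y := g(g(true)); substituting into the remaining equation gives: g(V) = g(g(g(g(g(true))))).
Decompose g/1: V = g(g(g(g(true)))).
Bind V := g(g(g(g(true)))).
No equations remain and no clash or occurs-check failure arose, so a unifier exists.

YES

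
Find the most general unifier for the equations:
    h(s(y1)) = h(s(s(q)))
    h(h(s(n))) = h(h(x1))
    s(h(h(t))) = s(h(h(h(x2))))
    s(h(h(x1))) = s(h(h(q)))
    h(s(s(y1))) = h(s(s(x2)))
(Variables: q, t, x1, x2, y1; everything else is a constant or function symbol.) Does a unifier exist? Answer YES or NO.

Decompose h/1: s(y1) = s(s(q)).
Decompose s/1: y1 = s(q).
Bind y1 := s(q); substituting into the one remaining equation that mentions y1 gives: h(s(s(s(q)))) = h(s(s(x2))).
Decompose h/1: h(s(n)) = h(x1).
Decompose h/1: s(n) = x1.
Bind x1 := s(n); substituting into the one remaining equation that mentions x1 gives: s(h(h(s(n)))) = s(h(h(q))).
Decompose s/1: h(h(t)) = h(h(h(x2))).
Decompose h/1: h(t) = h(h(x2)).
Decompose h/1: t = h(x2).
Bind t := h(x2); no other remaining equation mentions t.
Decompose s/1: h(h(s(n))) = h(h(q)).
Decompose h/1: h(s(n)) = h(q).
Decompose h/1: s(n) = q.
Bind q := s(n); substituting into the remaining equation gives: h(s(s(s(s(n))))) = h(s(s(x2))). Substituting into the earlier binding gives y1 := s(s(n)).
Decompose h/1: s(s(s(s(n)))) = s(s(x2)).
Decompose s/1: s(s(s(n))) = s(x2).
Decompose s/1: s(s(n)) = x2.
Bind x2 := s(s(n)). Substituting into the earlier binding gives t := h(s(s(n))).
No equations remain and no clash or occurs-check failure arose, so a unifier exists.

YES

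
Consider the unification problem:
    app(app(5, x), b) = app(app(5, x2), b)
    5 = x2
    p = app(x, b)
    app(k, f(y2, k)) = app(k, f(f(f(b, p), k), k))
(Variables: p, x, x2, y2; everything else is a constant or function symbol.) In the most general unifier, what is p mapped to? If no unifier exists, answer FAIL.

Decompose app/2: app(5, x) = app(5, x2),  b = b.
Decompose app/2: 5 = 5,  x = x2.
Delete trivial equation 5 = 5.
Bind x := x2; substituting into the one remaining equation that mentions x gives: p = app(x2, b).
Delete trivial equation b = b.
Bind x2 := 5; substituting into the one remaining equation that mentions x2 gives: p = app(5, b). Substituting into the earlier binding gives x := 5.
Bind p := app(5, b); substituting into the remaining equation gives: app(k, f(y2, k)) = app(k, f(f(f(b, app(5, b)), k), k)).
Decompose app/2: k = k,  f(y2, k) = f(f(f(b, app(5, b)), k), k).
Delete trivial equation k = k.
Decompose f/2: y2 = f(f(b, app(5, b)), k),  k = k.
Bind y2 := f(f(b, app(5, b)), k); no other remaining equation mentions y2.
Delete trivial equation k = k.
MGU = { x := 5, x2 := 5, p := app(5, b), y2 := f(f(b, app(5, b)), k) }, so p := app(5, b).

app(5, b)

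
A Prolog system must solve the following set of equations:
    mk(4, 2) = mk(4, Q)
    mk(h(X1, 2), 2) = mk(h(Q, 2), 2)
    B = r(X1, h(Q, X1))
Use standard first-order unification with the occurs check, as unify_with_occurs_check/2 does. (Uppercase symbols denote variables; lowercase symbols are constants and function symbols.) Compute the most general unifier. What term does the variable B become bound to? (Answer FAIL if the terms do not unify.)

r(2, h(2, 2))

Decompose mk/2: 4 = 4,  2 = Q.
Delete trivial equation 4 = 4.
Bind Q := 2; substituting into the remaining equations gives: mk(h(X1, 2), 2) = mk(h(2, 2), 2),  B = r(X1, h(2, X1)).
Decompose mk/2: h(X1, 2) = h(2, 2),  2 = 2.
Decompose h/2: X1 = 2,  2 = 2.
Bind X1 := 2; substituting into the one remaining equation that mentions X1 gives: B = r(2, h(2, 2)).
Delete trivial equation 2 = 2.
Delete trivial equation 2 = 2.
Bind B := r(2, h(2, 2)).
MGU = { Q = 2, X1 = 2, B = r(2, h(2, 2)) }, so B = r(2, h(2, 2)).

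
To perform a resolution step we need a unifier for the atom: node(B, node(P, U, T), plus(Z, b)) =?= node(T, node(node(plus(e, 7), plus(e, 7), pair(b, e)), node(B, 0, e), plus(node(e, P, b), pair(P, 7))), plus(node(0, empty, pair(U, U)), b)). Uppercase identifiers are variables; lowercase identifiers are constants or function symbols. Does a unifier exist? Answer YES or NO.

Decompose node/3: B =?= T,  node(P, U, T) =?= node(node(plus(e, 7), plus(e, 7), pair(b, e)), node(B, 0, e), plus(node(e, P, b), pair(P, 7))),  plus(Z, b) =?= plus(node(0, empty, pair(U, U)), b).
Bind B := T; substituting into the one remaining equation that mentions B gives: node(P, U, T) =?= node(node(plus(e, 7), plus(e, 7), pair(b, e)), node(T, 0, e), plus(node(e, P, b), pair(P, 7))).
Decompose node/3: P =?= node(plus(e, 7), plus(e, 7), pair(b, e)),  U =?= node(T, 0, e),  T =?= plus(node(e, P, b), pair(P, 7)).
Bind P := node(plus(e, 7), plus(e, 7), pair(b, e)); substituting into the one remaining equation that mentions P gives: T =?= plus(node(e, node(plus(e, 7), plus(e, 7), pair(b, e)), b), pair(node(plus(e, 7), plus(e, 7), pair(b, e)), 7)).
Bind U := node(T, 0, e); substituting into the one remaining equation that mentions U gives: plus(Z, b) =?= plus(node(0, empty, pair(node(T, 0, e), node(T, 0, e))), b).
Bind T := plus(node(e, node(plus(e, 7), plus(e, 7), pair(b, e)), b), pair(node(plus(e, 7), plus(e, 7), pair(b, e)), 7)); substituting into the remaining equation gives: plus(Z, b) =?= plus(node(0, empty, pair(node(plus(node(e, node(plus(e, 7), plus(e, 7), pair(b, e)), b), pair(node(plus(e, 7), plus(e, 7), pair(b, e)), 7)), 0, e), node(plus(node(e, node(plus(e, 7), plus(e, 7), pair(b, e)), b), pair(node(plus(e, 7), plus(e, 7), pair(b, e)), 7)), 0, e))), b). Substituting into the earlier bindings gives B := plus(node(e, node(plus(e, 7), plus(e, 7), pair(b, e)), b), pair(node(plus(e, 7), plus(e, 7), pair(b, e)), 7)), U := node(plus(node(e, node(plus(e, 7), plus(e, 7), pair(b, e)), b), pair(node(plus(e, 7), plus(e, 7), pair(b, e)), 7)), 0, e).
Decompose plus/2: Z =?= node(0, empty, pair(node(plus(node(e, node(plus(e, 7), plus(e, 7), pair(b, e)), b), pair(node(plus(e, 7), plus(e, 7), pair(b, e)), 7)), 0, e), node(plus(node(e, node(plus(e, 7), plus(e, 7), pair(b, e)), b), pair(node(plus(e, 7), plus(e, 7), pair(b, e)), 7)), 0, e))),  b =?= b.
Bind Z := node(0, empty, pair(node(plus(node(e, node(plus(e, 7), plus(e, 7), pair(b, e)), b), pair(node(plus(e, 7), plus(e, 7), pair(b, e)), 7)), 0, e), node(plus(node(e, node(plus(e, 7), plus(e, 7), pair(b, e)), b), pair(node(plus(e, 7), plus(e, 7), pair(b, e)), 7)), 0, e))); no other remaining equation mentions Z.
Delete trivial equation b =?= b.
No equations remain and no clash or occurs-check failure arose, so a unifier exists.

YES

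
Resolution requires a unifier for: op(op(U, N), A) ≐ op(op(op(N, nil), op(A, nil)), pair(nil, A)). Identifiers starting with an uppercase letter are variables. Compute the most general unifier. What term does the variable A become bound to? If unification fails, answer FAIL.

FAIL

Decompose op/2: op(U, N) ≐ op(op(N, nil), op(A, nil)),  A ≐ pair(nil, A).
Decompose op/2: U ≐ op(N, nil),  N ≐ op(A, nil).
Bind U := op(N, nil); no other remaining equation mentions U.
Bind N := op(A, nil); no other remaining equation mentions N. Substituting into the earlier binding gives U := op(op(A, nil), nil).
Occurs check fails: A occurs in pair(nil, A); the equation A ≐ pair(nil, A) has no finite solution.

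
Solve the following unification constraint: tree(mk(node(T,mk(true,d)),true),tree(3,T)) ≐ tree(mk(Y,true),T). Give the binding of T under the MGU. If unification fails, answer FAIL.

FAIL

Decompose tree/2: mk(node(T,mk(true,d)),true) ≐ mk(Y,true),  tree(3,T) ≐ T.
Decompose mk/2: node(T,mk(true,d)) ≐ Y,  true ≐ true.
Bind Y := node(T,mk(true,d)); no other remaining equation mentions Y.
Delete trivial equation true ≐ true.
Occurs check fails: T occurs in tree(3,T); the equation T ≐ tree(3,T) has no finite solution.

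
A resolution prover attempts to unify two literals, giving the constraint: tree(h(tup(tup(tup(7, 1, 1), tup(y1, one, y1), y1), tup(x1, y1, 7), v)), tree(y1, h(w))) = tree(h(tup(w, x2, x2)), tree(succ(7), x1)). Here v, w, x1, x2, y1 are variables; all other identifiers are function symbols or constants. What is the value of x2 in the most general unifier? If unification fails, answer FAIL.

Decompose tree/2: h(tup(tup(tup(7, 1, 1), tup(y1, one, y1), y1), tup(x1, y1, 7), v)) = h(tup(w, x2, x2)),  tree(y1, h(w)) = tree(succ(7), x1).
Decompose h/1: tup(tup(tup(7, 1, 1), tup(y1, one, y1), y1), tup(x1, y1, 7), v) = tup(w, x2, x2).
Decompose tup/3: tup(tup(7, 1, 1), tup(y1, one, y1), y1) = w,  tup(x1, y1, 7) = x2,  v = x2.
Bind w := tup(tup(7, 1, 1), tup(y1, one, y1), y1); substituting into the one remaining equation that mentions w gives: tree(y1, h(tup(tup(7, 1, 1), tup(y1, one, y1), y1))) = tree(succ(7), x1).
Bind x2 := tup(x1, y1, 7); substituting into the one remaining equation that mentions x2 gives: v = tup(x1, y1, 7).
Bind v := tup(x1, y1, 7); no other remaining equation mentions v.
Decompose tree/2: y1 = succ(7),  h(tup(tup(7, 1, 1), tup(y1, one, y1), y1)) = x1.
Bind y1 := succ(7); substituting into the remaining equation gives: h(tup(tup(7, 1, 1), tup(succ(7), one, succ(7)), succ(7))) = x1. Substituting into the earlier bindings gives w := tup(tup(7, 1, 1), tup(succ(7), one, succ(7)), succ(7)), x2 := tup(x1, succ(7), 7), v := tup(x1, succ(7), 7).
Bind x1 := h(tup(tup(7, 1, 1), tup(succ(7), one, succ(7)), succ(7))). Substituting into the earlier bindings gives x2 := tup(h(tup(tup(7, 1, 1), tup(succ(7), one, succ(7)), succ(7))), succ(7), 7), v := tup(h(tup(tup(7, 1, 1), tup(succ(7), one, succ(7)), succ(7))), succ(7), 7).
MGU = { w := tup(tup(7, 1, 1), tup(succ(7), one, succ(7)), succ(7)), x2 := tup(h(tup(tup(7, 1, 1), tup(succ(7), one, succ(7)), succ(7))), succ(7), 7), v := tup(h(tup(tup(7, 1, 1), tup(succ(7), one, succ(7)), succ(7))), succ(7), 7), y1 := succ(7), x1 := h(tup(tup(7, 1, 1), tup(succ(7), one, succ(7)), succ(7))) }, so x2 := tup(h(tup(tup(7, 1, 1), tup(succ(7), one, succ(7)), succ(7))), succ(7), 7).

tup(h(tup(tup(7, 1, 1), tup(succ(7), one, succ(7)), succ(7))), succ(7), 7)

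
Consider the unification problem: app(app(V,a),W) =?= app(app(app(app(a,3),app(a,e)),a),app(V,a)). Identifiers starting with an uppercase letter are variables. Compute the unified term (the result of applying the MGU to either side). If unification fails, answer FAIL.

Decompose app/2: app(V,a) =?= app(app(app(a,3),app(a,e)),a),  W =?= app(V,a).
Decompose app/2: V =?= app(app(a,3),app(a,e)),  a =?= a.
Bind V := app(app(a,3),app(a,e)); substituting into the one remaining equation that mentions V gives: W =?= app(app(app(a,3),app(a,e)),a).
Delete trivial equation a =?= a.
Bind W := app(app(app(a,3),app(a,e)),a).
Applying the MGU to either side gives app(app(app(app(a,3),app(a,e)),a),app(app(app(a,3),app(a,e)),a)).

app(app(app(app(a,3),app(a,e)),a),app(app(app(a,3),app(a,e)),a))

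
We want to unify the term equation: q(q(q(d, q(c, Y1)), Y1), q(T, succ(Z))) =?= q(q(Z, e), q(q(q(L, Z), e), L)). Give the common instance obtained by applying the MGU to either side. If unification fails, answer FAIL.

q(q(q(d, q(c, e)), e), q(q(q(succ(q(d, q(c, e))), q(d, q(c, e))), e), succ(q(d, q(c, e)))))

Decompose q/2: q(q(d, q(c, Y1)), Y1) =?= q(Z, e),  q(T, succ(Z)) =?= q(q(q(L, Z), e), L).
Decompose q/2: q(d, q(c, Y1)) =?= Z,  Y1 =?= e.
Bind Z := q(d, q(c, Y1)); substituting into the one remaining equation that mentions Z gives: q(T, succ(q(d, q(c, Y1)))) =?= q(q(q(L, q(d, q(c, Y1))), e), L).
Bind Y1 := e; substituting into the remaining equation gives: q(T, succ(q(d, q(c, e)))) =?= q(q(q(L, q(d, q(c, e))), e), L). Substituting into the earlier binding gives Z := q(d, q(c, e)).
Decompose q/2: T =?= q(q(L, q(d, q(c, e))), e),  succ(q(d, q(c, e))) =?= L.
Bind T := q(q(L, q(d, q(c, e))), e); no other remaining equation mentions T.
Bind L := succ(q(d, q(c, e))). Substituting into the earlier binding gives T := q(q(succ(q(d, q(c, e))), q(d, q(c, e))), e).
Applying the MGU to either side gives q(q(q(d, q(c, e)), e), q(q(q(succ(q(d, q(c, e))), q(d, q(c, e))), e), succ(q(d, q(c, e))))).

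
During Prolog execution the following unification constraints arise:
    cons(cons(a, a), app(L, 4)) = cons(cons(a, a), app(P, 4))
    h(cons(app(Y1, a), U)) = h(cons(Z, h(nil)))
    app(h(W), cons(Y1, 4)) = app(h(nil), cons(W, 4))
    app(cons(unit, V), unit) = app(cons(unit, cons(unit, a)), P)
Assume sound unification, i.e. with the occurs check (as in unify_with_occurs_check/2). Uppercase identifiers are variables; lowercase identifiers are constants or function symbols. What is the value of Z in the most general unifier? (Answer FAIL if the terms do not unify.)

app(nil, a)

Decompose cons/2: cons(a, a) = cons(a, a),  app(L, 4) = app(P, 4).
Delete trivial equation cons(a, a) = cons(a, a).
Decompose app/2: L = P,  4 = 4.
Bind L := P; no other remaining equation mentions L.
Delete trivial equation 4 = 4.
Decompose h/1: cons(app(Y1, a), U) = cons(Z, h(nil)).
Decompose cons/2: app(Y1, a) = Z,  U = h(nil).
Bind Z := app(Y1, a); no other remaining equation mentions Z.
Bind U := h(nil); no other remaining equation mentions U.
Decompose app/2: h(W) = h(nil),  cons(Y1, 4) = cons(W, 4).
Decompose h/1: W = nil.
Bind W := nil; substituting into the one remaining equation that mentions W gives: cons(Y1, 4) = cons(nil, 4).
Decompose cons/2: Y1 = nil,  4 = 4.
Bind Y1 := nil; no other remaining equation mentions Y1. Substituting into the earlier binding gives Z := app(nil, a).
Delete trivial equation 4 = 4.
Decompose app/2: cons(unit, V) = cons(unit, cons(unit, a)),  unit = P.
Decompose cons/2: unit = unit,  V = cons(unit, a).
Delete trivial equation unit = unit.
Bind V := cons(unit, a); no other remaining equation mentions V.
Bind P := unit. Substituting into the earlier binding gives L := unit.
MGU = { L ↦ unit, Z ↦ app(nil, a), U ↦ h(nil), W ↦ nil, Y1 ↦ nil, V ↦ cons(unit, a), P ↦ unit }, so Z ↦ app(nil, a).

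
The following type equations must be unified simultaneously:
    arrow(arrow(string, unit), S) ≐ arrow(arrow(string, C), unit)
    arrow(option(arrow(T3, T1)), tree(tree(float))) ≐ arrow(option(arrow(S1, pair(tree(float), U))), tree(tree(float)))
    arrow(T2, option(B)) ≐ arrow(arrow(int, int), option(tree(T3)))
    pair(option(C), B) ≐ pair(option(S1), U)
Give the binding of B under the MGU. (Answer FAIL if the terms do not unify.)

Decompose arrow/2: arrow(string, unit) ≐ arrow(string, C),  S ≐ unit.
Decompose arrow/2: string ≐ string,  unit ≐ C.
Delete trivial equation string ≐ string.
Bind C := unit; substituting into the one remaining equation that mentions C gives: pair(option(unit), B) ≐ pair(option(S1), U).
Bind S := unit; no other remaining equation mentions S.
Decompose arrow/2: option(arrow(T3, T1)) ≐ option(arrow(S1, pair(tree(float), U))),  tree(tree(float)) ≐ tree(tree(float)).
Decompose option/1: arrow(T3, T1) ≐ arrow(S1, pair(tree(float), U)).
Decompose arrow/2: T3 ≐ S1,  T1 ≐ pair(tree(float), U).
Bind T3 := S1; substituting into the one remaining equation that mentions T3 gives: arrow(T2, option(B)) ≐ arrow(arrow(int, int), option(tree(S1))).
Bind T1 := pair(tree(float), U); no other remaining equation mentions T1.
Delete trivial equation tree(tree(float)) ≐ tree(tree(float)).
Decompose arrow/2: T2 ≐ arrow(int, int),  option(B) ≐ option(tree(S1)).
Bind T2 := arrow(int, int); no other remaining equation mentions T2.
Decompose option/1: B ≐ tree(S1).
Bind B := tree(S1); substituting into the remaining equation gives: pair(option(unit), tree(S1)) ≐ pair(option(S1), U).
Decompose pair/2: option(unit) ≐ option(S1),  tree(S1) ≐ U.
Decompose option/1: unit ≐ S1.
Bind S1 := unit; substituting into the remaining equation gives: tree(unit) ≐ U. Substituting into the earlier bindings gives T3 := unit, B := tree(unit).
Bind U := tree(unit). Substituting into the earlier binding gives T1 := pair(tree(float), tree(unit)).
MGU = { C := unit, S := unit, T3 := unit, T1 := pair(tree(float), tree(unit)), T2 := arrow(int, int), B := tree(unit), S1 := unit, U := tree(unit) }, so B := tree(unit).

tree(unit)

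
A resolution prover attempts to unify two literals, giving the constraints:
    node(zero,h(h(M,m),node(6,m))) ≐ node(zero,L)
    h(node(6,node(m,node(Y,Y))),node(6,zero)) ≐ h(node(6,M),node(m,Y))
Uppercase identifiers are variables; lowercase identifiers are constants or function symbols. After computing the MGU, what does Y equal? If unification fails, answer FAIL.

Decompose node/2: zero ≐ zero,  h(h(M,m),node(6,m)) ≐ L.
Delete trivial equation zero ≐ zero.
Bind L := h(h(M,m),node(6,m)); no other remaining equation mentions L.
Decompose h/2: node(6,node(m,node(Y,Y))) ≐ node(6,M),  node(6,zero) ≐ node(m,Y).
Decompose node/2: 6 ≐ 6,  node(m,node(Y,Y)) ≐ M.
Delete trivial equation 6 ≐ 6.
Bind M := node(m,node(Y,Y)); no other remaining equation mentions M. Substituting into the earlier binding gives L := h(h(node(m,node(Y,Y)),m),node(6,m)).
Decompose node/2: 6 ≐ m,  zero ≐ Y.
Clash: constants 6 and m differ; no unifier exists.

FAIL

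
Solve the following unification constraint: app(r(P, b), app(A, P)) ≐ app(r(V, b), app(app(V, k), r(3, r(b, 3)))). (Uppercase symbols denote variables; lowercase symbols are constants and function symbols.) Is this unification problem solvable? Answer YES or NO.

Decompose app/2: r(P, b) ≐ r(V, b),  app(A, P) ≐ app(app(V, k), r(3, r(b, 3))).
Decompose r/2: P ≐ V,  b ≐ b.
Bind P := V; substituting into the one remaining equation that mentions P gives: app(A, V) ≐ app(app(V, k), r(3, r(b, 3))).
Delete trivial equation b ≐ b.
Decompose app/2: A ≐ app(V, k),  V ≐ r(3, r(b, 3)).
Bind A := app(V, k); no other remaining equation mentions A.
Bind V := r(3, r(b, 3)). Substituting into the earlier bindings gives P := r(3, r(b, 3)), A := app(r(3, r(b, 3)), k).
No equations remain and no clash or occurs-check failure arose, so a unifier exists.

YES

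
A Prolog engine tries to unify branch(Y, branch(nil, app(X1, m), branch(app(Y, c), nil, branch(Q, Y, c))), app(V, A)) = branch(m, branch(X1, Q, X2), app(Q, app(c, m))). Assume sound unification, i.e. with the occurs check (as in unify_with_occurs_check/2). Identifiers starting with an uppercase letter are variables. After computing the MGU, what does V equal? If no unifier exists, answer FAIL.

Decompose branch/3: Y = m,  branch(nil, app(X1, m), branch(app(Y, c), nil, branch(Q, Y, c))) = branch(X1, Q, X2),  app(V, A) = app(Q, app(c, m)).
Bind Y := m; substituting into the one remaining equation that mentions Y gives: branch(nil, app(X1, m), branch(app(m, c), nil, branch(Q, m, c))) = branch(X1, Q, X2).
Decompose branch/3: nil = X1,  app(X1, m) = Q,  branch(app(m, c), nil, branch(Q, m, c)) = X2.
Bind X1 := nil; substituting into the one remaining equation that mentions X1 gives: app(nil, m) = Q.
Bind Q := app(nil, m); substituting into the remaining equations gives: branch(app(m, c), nil, branch(app(nil, m), m, c)) = X2,  app(V, A) = app(app(nil, m), app(c, m)).
Bind X2 := branch(app(m, c), nil, branch(app(nil, m), m, c)); no other remaining equation mentions X2.
Decompose app/2: V = app(nil, m),  A = app(c, m).
Bind V := app(nil, m); no other remaining equation mentions V.
Bind A := app(c, m).
MGU = { Y -> m, X1 -> nil, Q -> app(nil, m), X2 -> branch(app(m, c), nil, branch(app(nil, m), m, c)), V -> app(nil, m), A -> app(c, m) }, so V -> app(nil, m).

app(nil, m)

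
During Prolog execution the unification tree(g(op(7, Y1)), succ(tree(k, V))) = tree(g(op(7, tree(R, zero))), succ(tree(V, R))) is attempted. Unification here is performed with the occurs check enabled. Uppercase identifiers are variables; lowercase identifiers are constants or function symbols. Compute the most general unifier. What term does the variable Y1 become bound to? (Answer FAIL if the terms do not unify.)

tree(k, zero)

Decompose tree/2: g(op(7, Y1)) = g(op(7, tree(R, zero))),  succ(tree(k, V)) = succ(tree(V, R)).
Decompose g/1: op(7, Y1) = op(7, tree(R, zero)).
Decompose op/2: 7 = 7,  Y1 = tree(R, zero).
Delete trivial equation 7 = 7.
Bind Y1 := tree(R, zero); no other remaining equation mentions Y1.
Decompose succ/1: tree(k, V) = tree(V, R).
Decompose tree/2: k = V,  V = R.
Bind V := k; substituting into the remaining equation gives: k = R.
Bind R := k. Substituting into the earlier binding gives Y1 := tree(k, zero).
MGU = { Y1 ↦ tree(k, zero), V ↦ k, R ↦ k }, so Y1 ↦ tree(k, zero).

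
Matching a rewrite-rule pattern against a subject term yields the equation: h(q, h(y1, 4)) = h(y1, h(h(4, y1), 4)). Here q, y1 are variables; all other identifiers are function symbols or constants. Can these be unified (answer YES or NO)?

Decompose h/2: q = y1,  h(y1, 4) = h(h(4, y1), 4).
Bind q := y1; no other remaining equation mentions q.
Decompose h/2: y1 = h(4, y1),  4 = 4.
Occurs check fails: y1 occurs in h(4, y1); the equation y1 = h(4, y1) has no finite solution.

NO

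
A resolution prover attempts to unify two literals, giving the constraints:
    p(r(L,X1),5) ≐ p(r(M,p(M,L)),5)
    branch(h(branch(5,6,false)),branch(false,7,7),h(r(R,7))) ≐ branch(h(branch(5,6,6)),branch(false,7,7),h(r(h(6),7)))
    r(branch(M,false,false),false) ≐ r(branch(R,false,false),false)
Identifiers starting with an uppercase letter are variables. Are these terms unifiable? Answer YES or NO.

Decompose p/2: r(L,X1) ≐ r(M,p(M,L)),  5 ≐ 5.
Decompose r/2: L ≐ M,  X1 ≐ p(M,L).
Bind L := M; substituting into the one remaining equation that mentions L gives: X1 ≐ p(M,M).
Bind X1 := p(M,M); no other remaining equation mentions X1.
Delete trivial equation 5 ≐ 5.
Decompose branch/3: h(branch(5,6,false)) ≐ h(branch(5,6,6)),  branch(false,7,7) ≐ branch(false,7,7),  h(r(R,7)) ≐ h(r(h(6),7)).
Decompose h/1: branch(5,6,false) ≐ branch(5,6,6).
Decompose branch/3: 5 ≐ 5,  6 ≐ 6,  false ≐ 6.
Delete trivial equation 5 ≐ 5.
Delete trivial equation 6 ≐ 6.
Clash: constants false and 6 differ; no unifier exists.

NO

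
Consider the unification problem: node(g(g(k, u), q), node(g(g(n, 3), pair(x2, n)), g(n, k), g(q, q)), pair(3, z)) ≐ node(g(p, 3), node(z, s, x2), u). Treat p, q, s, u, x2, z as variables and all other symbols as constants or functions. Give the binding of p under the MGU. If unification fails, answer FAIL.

g(k, pair(3, g(g(n, 3), pair(g(3, 3), n))))

Decompose node/3: g(g(k, u), q) ≐ g(p, 3),  node(g(g(n, 3), pair(x2, n)), g(n, k), g(q, q)) ≐ node(z, s, x2),  pair(3, z) ≐ u.
Decompose g/2: g(k, u) ≐ p,  q ≐ 3.
Bind p := g(k, u); no other remaining equation mentions p.
Bind q := 3; substituting into the one remaining equation that mentions q gives: node(g(g(n, 3), pair(x2, n)), g(n, k), g(3, 3)) ≐ node(z, s, x2).
Decompose node/3: g(g(n, 3), pair(x2, n)) ≐ z,  g(n, k) ≐ s,  g(3, 3) ≐ x2.
Bind z := g(g(n, 3), pair(x2, n)); substituting into the one remaining equation that mentions z gives: pair(3, g(g(n, 3), pair(x2, n))) ≐ u.
Bind s := g(n, k); no other remaining equation mentions s.
Bind x2 := g(3, 3); substituting into the remaining equation gives: pair(3, g(g(n, 3), pair(g(3, 3), n))) ≐ u. Substituting into the earlier binding gives z := g(g(n, 3), pair(g(3, 3), n)).
Bind u := pair(3, g(g(n, 3), pair(g(3, 3), n))). Substituting into the earlier binding gives p := g(k, pair(3, g(g(n, 3), pair(g(3, 3), n)))).
MGU = { p -> g(k, pair(3, g(g(n, 3), pair(g(3, 3), n)))), q -> 3, z -> g(g(n, 3), pair(g(3, 3), n)), s -> g(n, k), x2 -> g(3, 3), u -> pair(3, g(g(n, 3), pair(g(3, 3), n))) }, so p -> g(k, pair(3, g(g(n, 3), pair(g(3, 3), n)))).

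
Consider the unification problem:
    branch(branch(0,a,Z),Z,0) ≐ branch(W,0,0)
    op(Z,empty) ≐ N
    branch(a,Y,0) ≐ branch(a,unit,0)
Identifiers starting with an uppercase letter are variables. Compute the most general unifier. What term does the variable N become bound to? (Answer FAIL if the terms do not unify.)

Decompose branch/3: branch(0,a,Z) ≐ W,  Z ≐ 0,  0 ≐ 0.
Bind W := branch(0,a,Z); no other remaining equation mentions W.
Bind Z := 0; substituting into the one remaining equation that mentions Z gives: op(0,empty) ≐ N. Substituting into the earlier binding gives W := branch(0,a,0).
Delete trivial equation 0 ≐ 0.
Bind N := op(0,empty); no other remaining equation mentions N.
Decompose branch/3: a ≐ a,  Y ≐ unit,  0 ≐ 0.
Delete trivial equation a ≐ a.
Bind Y := unit; no other remaining equation mentions Y.
Delete trivial equation 0 ≐ 0.
MGU = { W ↦ branch(0,a,0), Z ↦ 0, N ↦ op(0,empty), Y ↦ unit }, so N ↦ op(0,empty).

op(0,empty)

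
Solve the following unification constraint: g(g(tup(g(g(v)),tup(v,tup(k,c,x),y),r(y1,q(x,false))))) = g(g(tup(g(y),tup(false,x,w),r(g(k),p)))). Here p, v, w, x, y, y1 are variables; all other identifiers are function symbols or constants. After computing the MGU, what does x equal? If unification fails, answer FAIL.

Decompose g/1: g(tup(g(g(v)),tup(v,tup(k,c,x),y),r(y1,q(x,false)))) = g(tup(g(y),tup(false,x,w),r(g(k),p))).
Decompose g/1: tup(g(g(v)),tup(v,tup(k,c,x),y),r(y1,q(x,false))) = tup(g(y),tup(false,x,w),r(g(k),p)).
Decompose tup/3: g(g(v)) = g(y),  tup(v,tup(k,c,x),y) = tup(false,x,w),  r(y1,q(x,false)) = r(g(k),p).
Decompose g/1: g(v) = y.
Bind y := g(v); substituting into the one remaining equation that mentions y gives: tup(v,tup(k,c,x),g(v)) = tup(false,x,w).
Decompose tup/3: v = false,  tup(k,c,x) = x,  g(v) = w.
Bind v := false; substituting into the one remaining equation that mentions v gives: g(false) = w. Substituting into the earlier binding gives y := g(false).
Occurs check fails: x occurs in tup(k,c,x); the equation x = tup(k,c,x) has no finite solution.

FAIL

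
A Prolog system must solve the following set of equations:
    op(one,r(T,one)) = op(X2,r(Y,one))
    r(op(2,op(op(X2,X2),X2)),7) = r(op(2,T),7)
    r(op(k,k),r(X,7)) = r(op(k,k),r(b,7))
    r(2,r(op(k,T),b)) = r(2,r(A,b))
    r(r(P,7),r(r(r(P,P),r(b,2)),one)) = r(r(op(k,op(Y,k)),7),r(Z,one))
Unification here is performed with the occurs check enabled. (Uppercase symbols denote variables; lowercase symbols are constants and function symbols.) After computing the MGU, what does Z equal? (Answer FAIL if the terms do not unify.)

r(r(op(k,op(op(op(one,one),one),k)),op(k,op(op(op(one,one),one),k))),r(b,2))

Decompose op/2: one = X2,  r(T,one) = r(Y,one).
Bind X2 := one; substituting into the one remaining equation that mentions X2 gives: r(op(2,op(op(one,one),one)),7) = r(op(2,T),7).
Decompose r/2: T = Y,  one = one.
Bind T := Y; substituting into the 2 remaining equations that mention T gives: r(op(2,op(op(one,one),one)),7) = r(op(2,Y),7),  r(2,r(op(k,Y),b)) = r(2,r(A,b)).
Delete trivial equation one = one.
Decompose r/2: op(2,op(op(one,one),one)) = op(2,Y),  7 = 7.
Decompose op/2: 2 = 2,  op(op(one,one),one) = Y.
Delete trivial equation 2 = 2.
Bind Y := op(op(one,one),one); substituting into the 2 remaining equations that mention Y gives: r(2,r(op(k,op(op(one,one),one)),b)) = r(2,r(A,b)),  r(r(P,7),r(r(r(P,P),r(b,2)),one)) = r(r(op(k,op(op(op(one,one),one),k)),7),r(Z,one)). Substituting into the earlier binding gives T := op(op(one,one),one).
Delete trivial equation 7 = 7.
Decompose r/2: op(k,k) = op(k,k),  r(X,7) = r(b,7).
Delete trivial equation op(k,k) = op(k,k).
Decompose r/2: X = b,  7 = 7.
Bind X := b; no other remaining equation mentions X.
Delete trivial equation 7 = 7.
Decompose r/2: 2 = 2,  r(op(k,op(op(one,one),one)),b) = r(A,b).
Delete trivial equation 2 = 2.
Decompose r/2: op(k,op(op(one,one),one)) = A,  b = b.
Bind A := op(k,op(op(one,one),one)); no other remaining equation mentions A.
Delete trivial equation b = b.
Decompose r/2: r(P,7) = r(op(k,op(op(op(one,one),one),k)),7),  r(r(r(P,P),r(b,2)),one) = r(Z,one).
Decompose r/2: P = op(k,op(op(op(one,one),one),k)),  7 = 7.
Bind P := op(k,op(op(op(one,one),one),k)); substituting into the one remaining equation that mentions P gives: r(r(r(op(k,op(op(op(one,one),one),k)),op(k,op(op(op(one,one),one),k))),r(b,2)),one) = r(Z,one).
Delete trivial equation 7 = 7.
Decompose r/2: r(r(op(k,op(op(op(one,one),one),k)),op(k,op(op(op(one,one),one),k))),r(b,2)) = Z,  one = one.
Bind Z := r(r(op(k,op(op(op(one,one),one),k)),op(k,op(op(op(one,one),one),k))),r(b,2)); no other remaining equation mentions Z.
Delete trivial equation one = one.
MGU = { X2 -> one, T -> op(op(one,one),one), Y -> op(op(one,one),one), X -> b, A -> op(k,op(op(one,one),one)), P -> op(k,op(op(op(one,one),one),k)), Z -> r(r(op(k,op(op(op(one,one),one),k)),op(k,op(op(op(one,one),one),k))),r(b,2)) }, so Z -> r(r(op(k,op(op(op(one,one),one),k)),op(k,op(op(op(one,one),one),k))),r(b,2)).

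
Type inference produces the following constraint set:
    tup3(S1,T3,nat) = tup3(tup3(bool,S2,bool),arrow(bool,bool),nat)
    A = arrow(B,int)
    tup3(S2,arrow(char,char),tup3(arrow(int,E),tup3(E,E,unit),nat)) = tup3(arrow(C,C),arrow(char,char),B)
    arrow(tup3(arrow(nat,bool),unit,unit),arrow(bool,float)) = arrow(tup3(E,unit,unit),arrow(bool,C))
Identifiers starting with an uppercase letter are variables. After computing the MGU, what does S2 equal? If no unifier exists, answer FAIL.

Decompose tup3/3: S1 = tup3(bool,S2,bool),  T3 = arrow(bool,bool),  nat = nat.
Bind S1 := tup3(bool,S2,bool); no other remaining equation mentions S1.
Bind T3 := arrow(bool,bool); no other remaining equation mentions T3.
Delete trivial equation nat = nat.
Bind A := arrow(B,int); no other remaining equation mentions A.
Decompose tup3/3: S2 = arrow(C,C),  arrow(char,char) = arrow(char,char),  tup3(arrow(int,E),tup3(E,E,unit),nat) = B.
Bind S2 := arrow(C,C); no other remaining equation mentions S2. Substituting into the earlier binding gives S1 := tup3(bool,arrow(C,C),bool).
Delete trivial equation arrow(char,char) = arrow(char,char).
Bind B := tup3(arrow(int,E),tup3(E,E,unit),nat); no other remaining equation mentions B. Substituting into the earlier binding gives A := arrow(tup3(arrow(int,E),tup3(E,E,unit),nat),int).
Decompose arrow/2: tup3(arrow(nat,bool),unit,unit) = tup3(E,unit,unit),  arrow(bool,float) = arrow(bool,C).
Decompose tup3/3: arrow(nat,bool) = E,  unit = unit,  unit = unit.
Bind E := arrow(nat,bool); no other remaining equation mentions E. Substituting into the earlier bindings gives A := arrow(tup3(arrow(int,arrow(nat,bool)),tup3(arrow(nat,bool),arrow(nat,bool),unit),nat),int), B := tup3(arrow(int,arrow(nat,bool)),tup3(arrow(nat,bool),arrow(nat,bool),unit),nat).
Delete trivial equation unit = unit.
Delete trivial equation unit = unit.
Decompose arrow/2: bool = bool,  float = C.
Delete trivial equation bool = bool.
Bind C := float. Substituting into the earlier bindings gives S1 := tup3(bool,arrow(float,float),bool), S2 := arrow(float,float).
MGU = { S1 -> tup3(bool,arrow(float,float),bool), T3 -> arrow(bool,bool), A -> arrow(tup3(arrow(int,arrow(nat,bool)),tup3(arrow(nat,bool),arrow(nat,bool),unit),nat),int), S2 -> arrow(float,float), B -> tup3(arrow(int,arrow(nat,bool)),tup3(arrow(nat,bool),arrow(nat,bool),unit),nat), E -> arrow(nat,bool), C -> float }, so S2 -> arrow(float,float).

arrow(float,float)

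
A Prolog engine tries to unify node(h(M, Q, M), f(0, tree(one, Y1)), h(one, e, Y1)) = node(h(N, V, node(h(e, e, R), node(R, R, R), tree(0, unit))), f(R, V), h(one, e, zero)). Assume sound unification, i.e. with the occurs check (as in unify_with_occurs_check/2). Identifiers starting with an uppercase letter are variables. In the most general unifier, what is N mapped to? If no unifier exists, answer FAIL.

node(h(e, e, 0), node(0, 0, 0), tree(0, unit))

Decompose node/3: h(M, Q, M) = h(N, V, node(h(e, e, R), node(R, R, R), tree(0, unit))),  f(0, tree(one, Y1)) = f(R, V),  h(one, e, Y1) = h(one, e, zero).
Decompose h/3: M = N,  Q = V,  M = node(h(e, e, R), node(R, R, R), tree(0, unit)).
Bind M := N; substituting into the one remaining equation that mentions M gives: N = node(h(e, e, R), node(R, R, R), tree(0, unit)).
Bind Q := V; no other remaining equation mentions Q.
Bind N := node(h(e, e, R), node(R, R, R), tree(0, unit)); no other remaining equation mentions N. Substituting into the earlier binding gives M := node(h(e, e, R), node(R, R, R), tree(0, unit)).
Decompose f/2: 0 = R,  tree(one, Y1) = V.
Bind R := 0; no other remaining equation mentions R. Substituting into the earlier bindings gives M := node(h(e, e, 0), node(0, 0, 0), tree(0, unit)), N := node(h(e, e, 0), node(0, 0, 0), tree(0, unit)).
Bind V := tree(one, Y1); no other remaining equation mentions V. Substituting into the earlier binding gives Q := tree(one, Y1).
Decompose h/3: one = one,  e = e,  Y1 = zero.
Delete trivial equation one = one.
Delete trivial equation e = e.
Bind Y1 := zero. Substituting into the earlier bindings gives Q := tree(one, zero), V := tree(one, zero).
MGU = { M -> node(h(e, e, 0), node(0, 0, 0), tree(0, unit)), Q -> tree(one, zero), N -> node(h(e, e, 0), node(0, 0, 0), tree(0, unit)), R -> 0, V -> tree(one, zero), Y1 -> zero }, so N -> node(h(e, e, 0), node(0, 0, 0), tree(0, unit)).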